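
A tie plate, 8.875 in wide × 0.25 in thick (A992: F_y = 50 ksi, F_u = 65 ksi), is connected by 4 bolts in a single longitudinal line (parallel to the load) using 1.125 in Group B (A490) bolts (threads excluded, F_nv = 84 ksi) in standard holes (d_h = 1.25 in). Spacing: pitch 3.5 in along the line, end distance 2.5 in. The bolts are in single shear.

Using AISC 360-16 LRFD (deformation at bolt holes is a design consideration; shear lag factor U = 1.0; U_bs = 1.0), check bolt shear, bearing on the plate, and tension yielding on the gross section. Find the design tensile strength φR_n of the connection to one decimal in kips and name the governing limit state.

Bolt shear: A_b = π(1.125)²/4 = 0.99402 in². φR_n = 0.75 × 84 × 0.99402 × 4 × 1 = 250.5 kips.
Bearing (0.25 in plate, F_u = 65 ksi): end bolts L_c = 2.5 − 1.25/2 = 1.875, R_n = min(1.2×1.875×0.25×65, 2.4×1.125×0.25×65) = 36.563 kips/bolt; interior L_c = 3.5 − 1.25 = 2.25, R_n = 43.875 kips/bolt. φR_n = 0.75 × (1×36.563 + 3×43.875) = 126.1 kips.
Tension yield (gross): A_g = 8.875×0.25 = 2.2188 in². φR_n = 0.90 × 50 × 2.2188 = 99.8 kips.
Governing: min(250.5, 126.1, 99.8) = 99.8 kips → gross-section yield.

99.8 kips (gross-section yield governs)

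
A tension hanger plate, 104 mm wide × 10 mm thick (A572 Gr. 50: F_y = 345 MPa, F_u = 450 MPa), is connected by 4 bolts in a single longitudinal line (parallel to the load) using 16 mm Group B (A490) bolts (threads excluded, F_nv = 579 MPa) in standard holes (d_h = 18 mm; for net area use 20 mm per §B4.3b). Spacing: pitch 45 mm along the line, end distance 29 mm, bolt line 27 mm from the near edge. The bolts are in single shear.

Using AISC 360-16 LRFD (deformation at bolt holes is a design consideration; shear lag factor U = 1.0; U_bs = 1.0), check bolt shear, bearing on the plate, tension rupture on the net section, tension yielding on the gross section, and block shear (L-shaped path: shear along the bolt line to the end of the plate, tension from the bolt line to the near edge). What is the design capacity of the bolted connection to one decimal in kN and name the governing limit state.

Bolt shear: A_b = π(16)²/4 = 201.06 mm². φR_n = 0.75 × 579 × 201.06 × 4 × 1 = 349.2 kN.
Bearing (10 mm plate, F_u = 450 MPa): end bolts L_c = 29 − 18/2 = 20, R_n = min(1.2×20×10×450, 2.4×16×10×450) = 108 kN/bolt; interior L_c = 45 − 18 = 27, R_n = 145.8 kN/bolt. φR_n = 0.75 × (1×108 + 3×145.8) = 409.1 kN.
Tension rupture (net): A_n = (104 − 1×20)×10 = 840 mm² (U = 1.0, A_e = A_n). φR_n = 0.75 × 450 × 840 = 283.5 kN.
Tension yield (gross): A_g = 104×10 = 1040 mm². φR_n = 0.90 × 345 × 1040 = 322.9 kN.
Block shear: shear path 1×[29+3×45] = 1×164 mm, A_gv = 1640, A_nv = 1×(164 − 3.5×20)×10 = 940 mm²; tension to near edge: (27 − 0.5×20)×10 = 170 mm². R_n = min(0.6×450×940, 0.6×345×1640) + 1.0×450×170 = min(253.8, 339.48) + 76.5 = 330.3 kN. φR_n = 0.75 × 330.3 = 247.7 kN.
Governing: min(349.2, 409.1, 283.5, 322.9, 247.7) = 247.7 kN → block shear.

247.7 kN (block shear governs)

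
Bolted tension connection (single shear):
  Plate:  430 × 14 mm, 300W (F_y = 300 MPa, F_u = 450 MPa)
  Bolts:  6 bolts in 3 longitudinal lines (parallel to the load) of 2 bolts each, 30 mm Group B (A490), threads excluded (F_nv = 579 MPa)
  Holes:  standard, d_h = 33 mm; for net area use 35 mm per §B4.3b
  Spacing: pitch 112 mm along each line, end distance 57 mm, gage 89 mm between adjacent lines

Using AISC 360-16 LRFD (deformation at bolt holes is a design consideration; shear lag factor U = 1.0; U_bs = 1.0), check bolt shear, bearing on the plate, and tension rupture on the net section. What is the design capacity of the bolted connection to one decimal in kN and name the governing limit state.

Bolt shear: A_b = π(30)²/4 = 706.86 mm². φR_n = 0.75 × 579 × 706.86 × 6 × 1 = 1841.7 kN.
Bearing (14 mm plate, F_u = 450 MPa): end bolts L_c = 57 − 33/2 = 40.5, R_n = min(1.2×40.5×14×450, 2.4×30×14×450) = 306.18 kN/bolt; interior L_c = 112 − 33 = 79, R_n = 453.6 kN/bolt. φR_n = 0.75 × (3×306.18 + 3×453.6) = 1709.5 kN.
Tension rupture (net): A_n = (430 − 3×35)×14 = 4550 mm² (U = 1.0, A_e = A_n). φR_n = 0.75 × 450 × 4550 = 1535.6 kN.
Governing: min(1841.7, 1709.5, 1535.6) = 1535.6 kN → net-section rupture.

1535.6 kN (net-section rupture governs)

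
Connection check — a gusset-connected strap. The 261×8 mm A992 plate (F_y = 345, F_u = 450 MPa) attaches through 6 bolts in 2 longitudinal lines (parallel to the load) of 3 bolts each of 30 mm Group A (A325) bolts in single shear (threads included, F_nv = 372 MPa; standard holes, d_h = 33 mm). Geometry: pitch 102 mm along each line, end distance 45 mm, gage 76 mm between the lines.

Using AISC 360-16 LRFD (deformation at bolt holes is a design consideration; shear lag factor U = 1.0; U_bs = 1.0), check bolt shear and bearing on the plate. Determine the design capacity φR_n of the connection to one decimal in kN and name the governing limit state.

962.3 kN (bearing governs)

Bolt shear: A_b = π(30)²/4 = 706.86 mm². φR_n = 0.75 × 372 × 706.86 × 6 × 1 = 1183.3 kN.
Bearing (8 mm plate, F_u = 450 MPa): end bolts L_c = 45 − 33/2 = 28.5, R_n = min(1.2×28.5×8×450, 2.4×30×8×450) = 123.12 kN/bolt; interior L_c = 102 − 33 = 69, R_n = 259.2 kN/bolt. φR_n = 0.75 × (2×123.12 + 4×259.2) = 962.3 kN.
Governing: min(1183.3, 962.3) = 962.3 kN → bearing.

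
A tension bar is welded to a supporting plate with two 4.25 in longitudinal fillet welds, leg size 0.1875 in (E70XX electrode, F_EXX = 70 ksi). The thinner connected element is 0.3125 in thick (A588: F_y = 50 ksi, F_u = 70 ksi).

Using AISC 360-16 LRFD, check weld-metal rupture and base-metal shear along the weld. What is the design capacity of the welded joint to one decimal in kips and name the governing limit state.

Weld metal: throat = 0.707×0.1875 = 0.13256 in, L = 2×4.25 = 8.5 in. φR_n = 0.75 × 0.6 × 70 × 0.13256 × 8.5 = 35.5 kips.
Base metal shear (0.3125 in plate): yield φR_n = 1.0×0.6×50×0.3125×8.5 = 79.7 kips; rupture φR_n = 0.75×0.6×70×0.3125×8.5 = 83.7 kips; take 79.7 kips (yield).
Governing: min(35.5, 79.7) = 35.5 kips → weld metal.

35.5 kips (weld metal governs)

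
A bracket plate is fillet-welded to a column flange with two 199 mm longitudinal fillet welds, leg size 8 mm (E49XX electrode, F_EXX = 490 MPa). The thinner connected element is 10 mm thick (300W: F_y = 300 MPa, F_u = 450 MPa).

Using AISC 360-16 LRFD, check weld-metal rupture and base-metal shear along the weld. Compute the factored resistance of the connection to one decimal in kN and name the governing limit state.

496.4 kN (weld metal governs)

Weld metal: throat = 0.707×8 = 5.656 mm, L = 2×199 = 398 mm. φR_n = 0.75 × 0.6 × 490 × 5.656 × 398 = 496.4 kN.
Base metal shear (10 mm plate): yield φR_n = 1.0×0.6×300×10×398 = 716.4 kN; rupture φR_n = 0.75×0.6×450×10×398 = 806.0 kN; take 716.4 kN (yield).
Governing: min(496.4, 716.4) = 496.4 kN → weld metal.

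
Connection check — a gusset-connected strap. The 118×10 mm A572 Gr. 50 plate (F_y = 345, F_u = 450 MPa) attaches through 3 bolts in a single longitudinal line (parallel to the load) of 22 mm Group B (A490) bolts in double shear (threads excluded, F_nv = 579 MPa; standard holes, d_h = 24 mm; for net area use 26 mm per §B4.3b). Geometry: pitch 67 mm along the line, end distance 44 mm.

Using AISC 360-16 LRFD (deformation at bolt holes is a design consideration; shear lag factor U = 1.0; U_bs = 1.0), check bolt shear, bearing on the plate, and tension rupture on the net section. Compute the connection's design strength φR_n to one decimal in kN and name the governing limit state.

310.5 kN (net-section rupture governs)

Bolt shear: A_b = π(22)²/4 = 380.13 mm². φR_n = 0.75 × 579 × 380.13 × 3 × 2 = 990.4 kN.
Bearing (10 mm plate, F_u = 450 MPa): end bolts L_c = 44 − 24/2 = 32, R_n = min(1.2×32×10×450, 2.4×22×10×450) = 172.8 kN/bolt; interior L_c = 67 − 24 = 43, R_n = 232.2 kN/bolt. φR_n = 0.75 × (1×172.8 + 2×232.2) = 477.9 kN.
Tension rupture (net): A_n = (118 − 1×26)×10 = 920 mm² (U = 1.0, A_e = A_n). φR_n = 0.75 × 450 × 920 = 310.5 kN.
Governing: min(990.4, 477.9, 310.5) = 310.5 kN → net-section rupture.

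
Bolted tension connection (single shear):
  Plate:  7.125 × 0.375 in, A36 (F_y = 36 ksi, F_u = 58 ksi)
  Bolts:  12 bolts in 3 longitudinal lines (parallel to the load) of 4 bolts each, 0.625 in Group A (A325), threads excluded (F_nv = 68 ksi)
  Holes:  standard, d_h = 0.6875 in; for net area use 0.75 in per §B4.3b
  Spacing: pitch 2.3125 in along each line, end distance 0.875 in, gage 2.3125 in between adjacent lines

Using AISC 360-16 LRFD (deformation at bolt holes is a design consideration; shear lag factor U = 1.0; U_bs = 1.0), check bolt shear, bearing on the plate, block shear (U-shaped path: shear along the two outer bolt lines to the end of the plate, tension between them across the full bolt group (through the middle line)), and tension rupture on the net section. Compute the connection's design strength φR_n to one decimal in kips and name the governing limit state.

79.5 kips (net-section rupture governs)

Bolt shear: A_b = π(0.625)²/4 = 0.3068 in². φR_n = 0.75 × 68 × 0.3068 × 12 × 1 = 187.8 kips.
Bearing (0.375 in plate, F_u = 58 ksi): end bolts L_c = 0.875 − 0.6875/2 = 0.53125, R_n = min(1.2×0.53125×0.375×58, 2.4×0.625×0.375×58) = 13.866 kips/bolt; interior L_c = 2.3125 − 0.6875 = 1.625, R_n = 32.625 kips/bolt. φR_n = 0.75 × (3×13.866 + 9×32.625) = 251.4 kips.
Block shear: shear path 2×[0.875+3×2.3125] = 2×7.8125 in, A_gv = 5.8594, A_nv = 2×(7.8125 − 3.5×0.75)×0.375 = 3.8906 in²; tension across gage: (4.625 − 2×0.75)×0.375 = 1.1719 in². R_n = min(0.6×58×3.8906, 0.6×36×5.8594) + 1.0×58×1.1719 = min(135.39, 126.56) + 67.97 = 194.53 kips. φR_n = 0.75 × 194.53 = 145.9 kips.
Tension rupture (net): A_n = (7.125 − 3×0.75)×0.375 = 1.8281 in² (U = 1.0, A_e = A_n). φR_n = 0.75 × 58 × 1.8281 = 79.5 kips.
Governing: min(187.8, 251.4, 145.9, 79.5) = 79.5 kips → net-section rupture.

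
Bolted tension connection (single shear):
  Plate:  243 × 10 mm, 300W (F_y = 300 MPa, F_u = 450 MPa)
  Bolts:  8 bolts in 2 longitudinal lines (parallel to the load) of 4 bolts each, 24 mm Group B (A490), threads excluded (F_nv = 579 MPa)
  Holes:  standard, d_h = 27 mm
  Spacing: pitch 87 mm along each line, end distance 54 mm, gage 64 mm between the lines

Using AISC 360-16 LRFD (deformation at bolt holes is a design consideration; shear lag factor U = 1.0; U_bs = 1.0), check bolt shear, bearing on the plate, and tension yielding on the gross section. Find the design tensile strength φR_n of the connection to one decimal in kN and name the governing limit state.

Bolt shear: A_b = π(24)²/4 = 452.39 mm². φR_n = 0.75 × 579 × 452.39 × 8 × 1 = 1571.6 kN.
Bearing (10 mm plate, F_u = 450 MPa): end bolts L_c = 54 − 27/2 = 40.5, R_n = min(1.2×40.5×10×450, 2.4×24×10×450) = 218.7 kN/bolt; interior L_c = 87 − 27 = 60, R_n = 259.2 kN/bolt. φR_n = 0.75 × (2×218.7 + 6×259.2) = 1494.5 kN.
Tension yield (gross): A_g = 243×10 = 2430 mm². φR_n = 0.90 × 300 × 2430 = 656.1 kN.
Governing: min(1571.6, 1494.5, 656.1) = 656.1 kN → gross-section yield.

656.1 kN (gross-section yield governs)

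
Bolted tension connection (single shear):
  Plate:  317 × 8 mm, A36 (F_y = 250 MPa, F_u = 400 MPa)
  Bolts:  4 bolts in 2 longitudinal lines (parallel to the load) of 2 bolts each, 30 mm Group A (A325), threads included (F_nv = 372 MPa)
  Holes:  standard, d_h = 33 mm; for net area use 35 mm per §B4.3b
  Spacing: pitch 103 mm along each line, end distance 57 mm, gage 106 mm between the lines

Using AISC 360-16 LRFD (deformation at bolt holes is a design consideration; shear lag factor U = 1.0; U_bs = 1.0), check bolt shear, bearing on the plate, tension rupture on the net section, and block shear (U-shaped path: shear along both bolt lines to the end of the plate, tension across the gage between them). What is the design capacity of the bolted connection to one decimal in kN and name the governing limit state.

458.4 kN (block shear governs)

Bolt shear: A_b = π(30)²/4 = 706.86 mm². φR_n = 0.75 × 372 × 706.86 × 4 × 1 = 788.9 kN.
Bearing (8 mm plate, F_u = 400 MPa): end bolts L_c = 57 − 33/2 = 40.5, R_n = min(1.2×40.5×8×400, 2.4×30×8×400) = 155.52 kN/bolt; interior L_c = 103 − 33 = 70, R_n = 230.4 kN/bolt. φR_n = 0.75 × (2×155.52 + 2×230.4) = 578.9 kN.
Tension rupture (net): A_n = (317 − 2×35)×8 = 1976 mm² (U = 1.0, A_e = A_n). φR_n = 0.75 × 400 × 1976 = 592.8 kN.
Block shear: shear path 2×[57+1×103] = 2×160 mm, A_gv = 2560, A_nv = 2×(160 − 1.5×35)×8 = 1720 mm²; tension across gage: (106 − 1×35)×8 = 568 mm². R_n = min(0.6×400×1720, 0.6×250×2560) + 1.0×400×568 = min(412.8, 384) + 227.2 = 611.2 kN. φR_n = 0.75 × 611.2 = 458.4 kN.
Governing: min(788.9, 578.9, 592.8, 458.4) = 458.4 kN → block shear.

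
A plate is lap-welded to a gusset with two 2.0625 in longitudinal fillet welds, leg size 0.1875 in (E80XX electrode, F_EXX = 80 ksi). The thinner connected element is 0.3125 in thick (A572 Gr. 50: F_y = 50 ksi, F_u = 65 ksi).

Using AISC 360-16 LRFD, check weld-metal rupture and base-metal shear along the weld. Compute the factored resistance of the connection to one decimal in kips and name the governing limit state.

19.7 kips (weld metal governs)

Weld metal: throat = 0.707×0.1875 = 0.13256 in, L = 2×2.0625 = 4.125 in. φR_n = 0.75 × 0.6 × 80 × 0.13256 × 4.125 = 19.7 kips.
Base metal shear (0.3125 in plate): yield φR_n = 1.0×0.6×50×0.3125×4.125 = 38.7 kips; rupture φR_n = 0.75×0.6×65×0.3125×4.125 = 37.7 kips; take 37.7 kips (rupture).
Governing: min(19.7, 37.7) = 19.7 kips → weld metal.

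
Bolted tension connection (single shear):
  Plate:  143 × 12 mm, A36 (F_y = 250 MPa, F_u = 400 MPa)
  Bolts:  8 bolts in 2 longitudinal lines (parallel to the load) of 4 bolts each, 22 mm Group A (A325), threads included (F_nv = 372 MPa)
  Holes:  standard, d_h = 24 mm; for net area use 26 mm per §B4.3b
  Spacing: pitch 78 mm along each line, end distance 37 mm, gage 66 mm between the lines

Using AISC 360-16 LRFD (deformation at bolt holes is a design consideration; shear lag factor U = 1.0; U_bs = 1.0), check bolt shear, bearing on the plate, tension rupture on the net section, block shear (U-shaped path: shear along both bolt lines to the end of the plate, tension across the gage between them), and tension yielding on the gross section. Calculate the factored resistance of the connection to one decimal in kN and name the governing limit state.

327.6 kN (net-section rupture governs)

Bolt shear: A_b = π(22)²/4 = 380.13 mm². φR_n = 0.75 × 372 × 380.13 × 8 × 1 = 848.5 kN.
Bearing (12 mm plate, F_u = 400 MPa): end bolts L_c = 37 − 24/2 = 25, R_n = min(1.2×25×12×400, 2.4×22×12×400) = 144 kN/bolt; interior L_c = 78 − 24 = 54, R_n = 253.44 kN/bolt. φR_n = 0.75 × (2×144 + 6×253.44) = 1356.5 kN.
Tension rupture (net): A_n = (143 − 2×26)×12 = 1092 mm² (U = 1.0, A_e = A_n). φR_n = 0.75 × 400 × 1092 = 327.6 kN.
Block shear: shear path 2×[37+3×78] = 2×271 mm, A_gv = 6504, A_nv = 2×(271 − 3.5×26)×12 = 4320 mm²; tension across gage: (66 − 1×26)×12 = 480 mm². R_n = min(0.6×400×4320, 0.6×250×6504) + 1.0×400×480 = min(1036.8, 975.6) + 192 = 1167.6 kN. φR_n = 0.75 × 1167.6 = 875.7 kN.
Tension yield (gross): A_g = 143×12 = 1716 mm². φR_n = 0.90 × 250 × 1716 = 386.1 kN.
Governing: min(848.5, 1356.5, 327.6, 875.7, 386.1) = 327.6 kN → net-section rupture.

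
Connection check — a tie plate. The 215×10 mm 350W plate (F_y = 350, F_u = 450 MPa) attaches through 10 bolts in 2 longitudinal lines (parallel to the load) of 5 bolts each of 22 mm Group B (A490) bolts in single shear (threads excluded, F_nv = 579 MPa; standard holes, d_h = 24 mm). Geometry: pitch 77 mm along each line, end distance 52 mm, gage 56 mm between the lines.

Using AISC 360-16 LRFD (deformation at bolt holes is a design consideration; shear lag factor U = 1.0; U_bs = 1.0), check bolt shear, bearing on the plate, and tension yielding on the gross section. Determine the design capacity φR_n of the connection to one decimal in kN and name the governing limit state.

677.3 kN (gross-section yield governs)

Bolt shear: A_b = π(22)²/4 = 380.13 mm². φR_n = 0.75 × 579 × 380.13 × 10 × 1 = 1650.7 kN.
Bearing (10 mm plate, F_u = 450 MPa): end bolts L_c = 52 − 24/2 = 40, R_n = min(1.2×40×10×450, 2.4×22×10×450) = 216 kN/bolt; interior L_c = 77 − 24 = 53, R_n = 237.6 kN/bolt. φR_n = 0.75 × (2×216 + 8×237.6) = 1749.6 kN.
Tension yield (gross): A_g = 215×10 = 2150 mm². φR_n = 0.90 × 350 × 2150 = 677.3 kN.
Governing: min(1650.7, 1749.6, 677.3) = 677.3 kN → gross-section yield.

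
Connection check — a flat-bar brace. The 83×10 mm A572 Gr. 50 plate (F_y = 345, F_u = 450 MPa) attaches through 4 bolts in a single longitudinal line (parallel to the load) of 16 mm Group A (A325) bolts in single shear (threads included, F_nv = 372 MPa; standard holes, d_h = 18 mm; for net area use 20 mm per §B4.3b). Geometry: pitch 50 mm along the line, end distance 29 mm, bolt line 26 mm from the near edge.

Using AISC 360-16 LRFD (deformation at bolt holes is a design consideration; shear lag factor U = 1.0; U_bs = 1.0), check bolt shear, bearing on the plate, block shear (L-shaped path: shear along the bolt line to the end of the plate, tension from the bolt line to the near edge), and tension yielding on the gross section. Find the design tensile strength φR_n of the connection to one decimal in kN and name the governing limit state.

Bolt shear: A_b = π(16)²/4 = 201.06 mm². φR_n = 0.75 × 372 × 201.06 × 4 × 1 = 224.4 kN.
Bearing (10 mm plate, F_u = 450 MPa): end bolts L_c = 29 − 18/2 = 20, R_n = min(1.2×20×10×450, 2.4×16×10×450) = 108 kN/bolt; interior L_c = 50 − 18 = 32, R_n = 172.8 kN/bolt. φR_n = 0.75 × (1×108 + 3×172.8) = 469.8 kN.
Block shear: shear path 1×[29+3×50] = 1×179 mm, A_gv = 1790, A_nv = 1×(179 − 3.5×20)×10 = 1090 mm²; tension to near edge: (26 − 0.5×20)×10 = 160 mm². R_n = min(0.6×450×1090, 0.6×345×1790) + 1.0×450×160 = min(294.3, 370.53) + 72 = 366.3 kN. φR_n = 0.75 × 366.3 = 274.7 kN.
Tension yield (gross): A_g = 83×10 = 830 mm². φR_n = 0.90 × 345 × 830 = 257.7 kN.
Governing: min(224.4, 469.8, 274.7, 257.7) = 224.4 kN → bolt shear.

224.4 kN (bolt shear governs)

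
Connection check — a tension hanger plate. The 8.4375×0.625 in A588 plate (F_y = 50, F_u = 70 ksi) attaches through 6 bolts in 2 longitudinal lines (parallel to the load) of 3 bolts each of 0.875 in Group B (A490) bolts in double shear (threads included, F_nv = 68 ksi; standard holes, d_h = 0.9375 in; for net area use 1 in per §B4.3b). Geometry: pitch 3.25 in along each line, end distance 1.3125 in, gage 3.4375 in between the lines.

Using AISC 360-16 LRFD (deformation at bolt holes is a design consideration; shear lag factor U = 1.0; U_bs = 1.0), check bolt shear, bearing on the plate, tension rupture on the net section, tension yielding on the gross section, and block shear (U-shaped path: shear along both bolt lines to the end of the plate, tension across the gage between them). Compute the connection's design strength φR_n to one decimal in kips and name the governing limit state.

Bolt shear: A_b = π(0.875)²/4 = 0.60132 in². φR_n = 0.75 × 68 × 0.60132 × 6 × 2 = 368.0 kips.
Bearing (0.625 in plate, F_u = 70 ksi): end bolts L_c = 1.3125 − 0.9375/2 = 0.84375, R_n = min(1.2×0.84375×0.625×70, 2.4×0.875×0.625×70) = 44.297 kips/bolt; interior L_c = 3.25 − 0.9375 = 2.3125, R_n = 91.875 kips/bolt. φR_n = 0.75 × (2×44.297 + 4×91.875) = 342.1 kips.
Tension rupture (net): A_n = (8.4375 − 2×1)×0.625 = 4.0234 in² (U = 1.0, A_e = A_n). φR_n = 0.75 × 70 × 4.0234 = 211.2 kips.
Tension yield (gross): A_g = 8.4375×0.625 = 5.2734 in². φR_n = 0.90 × 50 × 5.2734 = 237.3 kips.
Block shear: shear path 2×[1.3125+2×3.25] = 2×7.8125 in, A_gv = 9.7656, A_nv = 2×(7.8125 − 2.5×1)×0.625 = 6.6406 in²; tension across gage: (3.4375 − 1×1)×0.625 = 1.5234 in². R_n = min(0.6×70×6.6406, 0.6×50×9.7656) + 1.0×70×1.5234 = min(278.91, 292.97) + 106.64 = 385.55 kips. φR_n = 0.75 × 385.55 = 289.2 kips.
Governing: min(368.0, 342.1, 211.2, 237.3, 289.2) = 211.2 kips → net-section rupture.

211.2 kips (net-section rupture governs)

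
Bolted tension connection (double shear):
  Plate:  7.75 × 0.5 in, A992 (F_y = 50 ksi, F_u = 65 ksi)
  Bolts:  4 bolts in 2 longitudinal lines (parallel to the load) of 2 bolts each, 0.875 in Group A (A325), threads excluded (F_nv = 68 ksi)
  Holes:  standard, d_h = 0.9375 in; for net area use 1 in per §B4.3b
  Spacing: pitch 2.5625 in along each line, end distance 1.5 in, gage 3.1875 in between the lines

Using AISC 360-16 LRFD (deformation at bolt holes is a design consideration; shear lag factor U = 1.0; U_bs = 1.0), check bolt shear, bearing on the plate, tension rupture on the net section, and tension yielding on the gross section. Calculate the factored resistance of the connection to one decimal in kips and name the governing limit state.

140.2 kips (net-section rupture governs)

Bolt shear: A_b = π(0.875)²/4 = 0.60132 in². φR_n = 0.75 × 68 × 0.60132 × 4 × 2 = 245.3 kips.
Bearing (0.5 in plate, F_u = 65 ksi): end bolts L_c = 1.5 − 0.9375/2 = 1.03125, R_n = min(1.2×1.03125×0.5×65, 2.4×0.875×0.5×65) = 40.219 kips/bolt; interior L_c = 2.5625 − 0.9375 = 1.625, R_n = 63.375 kips/bolt. φR_n = 0.75 × (2×40.219 + 2×63.375) = 155.4 kips.
Tension rupture (net): A_n = (7.75 − 2×1)×0.5 = 2.875 in² (U = 1.0, A_e = A_n). φR_n = 0.75 × 65 × 2.875 = 140.2 kips.
Tension yield (gross): A_g = 7.75×0.5 = 3.875 in². φR_n = 0.90 × 50 × 3.875 = 174.4 kips.
Governing: min(245.3, 155.4, 140.2, 174.4) = 140.2 kips → net-section rupture.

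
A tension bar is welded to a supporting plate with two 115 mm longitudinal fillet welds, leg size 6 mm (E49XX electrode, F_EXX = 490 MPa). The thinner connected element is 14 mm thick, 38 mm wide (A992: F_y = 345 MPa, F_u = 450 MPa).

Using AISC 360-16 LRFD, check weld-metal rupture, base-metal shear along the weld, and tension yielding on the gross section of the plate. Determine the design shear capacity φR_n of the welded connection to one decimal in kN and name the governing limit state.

165.2 kN (gross-section yield governs)

Weld metal: throat = 0.707×6 = 4.242 mm, L = 2×115 = 230 mm. φR_n = 0.75 × 0.6 × 490 × 4.242 × 230 = 215.1 kN.
Base metal shear (14 mm plate): yield φR_n = 1.0×0.6×345×14×230 = 666.5 kN; rupture φR_n = 0.75×0.6×450×14×230 = 652.1 kN; take 652.1 kN (rupture).
Tension yield (gross): A_g = 38×14 = 532 mm². φR_n = 0.90 × 345 × 532 = 165.2 kN.
Governing: min(215.1, 652.1, 165.2) = 165.2 kN → gross-section yield.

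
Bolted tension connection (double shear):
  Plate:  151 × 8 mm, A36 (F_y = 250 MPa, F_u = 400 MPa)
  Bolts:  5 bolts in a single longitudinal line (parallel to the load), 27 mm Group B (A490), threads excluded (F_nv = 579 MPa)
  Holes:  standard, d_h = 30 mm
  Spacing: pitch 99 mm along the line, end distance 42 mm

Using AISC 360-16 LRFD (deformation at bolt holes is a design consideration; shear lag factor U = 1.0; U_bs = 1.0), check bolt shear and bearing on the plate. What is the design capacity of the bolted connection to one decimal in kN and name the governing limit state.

Bolt shear: A_b = π(27)²/4 = 572.56 mm². φR_n = 0.75 × 579 × 572.56 × 5 × 2 = 2486.3 kN.
Bearing (8 mm plate, F_u = 400 MPa): end bolts L_c = 42 − 30/2 = 27, R_n = min(1.2×27×8×400, 2.4×27×8×400) = 103.68 kN/bolt; interior L_c = 99 − 30 = 69, R_n = 207.36 kN/bolt. φR_n = 0.75 × (1×103.68 + 4×207.36) = 699.8 kN.
Governing: min(2486.3, 699.8) = 699.8 kN → bearing.

699.8 kN (bearing governs)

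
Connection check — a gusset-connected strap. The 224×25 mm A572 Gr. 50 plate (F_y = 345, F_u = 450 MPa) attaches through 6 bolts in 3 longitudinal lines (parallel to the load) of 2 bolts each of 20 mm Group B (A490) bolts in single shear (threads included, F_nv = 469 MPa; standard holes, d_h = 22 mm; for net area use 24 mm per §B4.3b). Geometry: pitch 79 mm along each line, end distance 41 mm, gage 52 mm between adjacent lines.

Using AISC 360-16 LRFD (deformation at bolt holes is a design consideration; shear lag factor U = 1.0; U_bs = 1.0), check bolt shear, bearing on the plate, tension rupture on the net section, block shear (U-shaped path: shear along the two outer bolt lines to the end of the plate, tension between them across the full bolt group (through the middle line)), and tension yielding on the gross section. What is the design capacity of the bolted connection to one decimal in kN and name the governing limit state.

Bolt shear: A_b = π(20)²/4 = 314.16 mm². φR_n = 0.75 × 469 × 314.16 × 6 × 1 = 663.0 kN.
Bearing (25 mm plate, F_u = 450 MPa): end bolts L_c = 41 − 22/2 = 30, R_n = min(1.2×30×25×450, 2.4×20×25×450) = 405 kN/bolt; interior L_c = 79 − 22 = 57, R_n = 540 kN/bolt. φR_n = 0.75 × (3×405 + 3×540) = 2126.3 kN.
Tension rupture (net): A_n = (224 − 3×24)×25 = 3800 mm² (U = 1.0, A_e = A_n). φR_n = 0.75 × 450 × 3800 = 1282.5 kN.
Block shear: shear path 2×[41+1×79] = 2×120 mm, A_gv = 6000, A_nv = 2×(120 − 1.5×24)×25 = 4200 mm²; tension across gage: (104 − 2×24)×25 = 1400 mm². R_n = min(0.6×450×4200, 0.6×345×6000) + 1.0×450×1400 = min(1134, 1242) + 630 = 1764 kN. φR_n = 0.75 × 1764 = 1323.0 kN.
Tension yield (gross): A_g = 224×25 = 5600 mm². φR_n = 0.90 × 345 × 5600 = 1738.8 kN.
Governing: min(663.0, 2126.3, 1282.5, 1323.0, 1738.8) = 663.0 kN → bolt shear.

663.0 kN (bolt shear governs)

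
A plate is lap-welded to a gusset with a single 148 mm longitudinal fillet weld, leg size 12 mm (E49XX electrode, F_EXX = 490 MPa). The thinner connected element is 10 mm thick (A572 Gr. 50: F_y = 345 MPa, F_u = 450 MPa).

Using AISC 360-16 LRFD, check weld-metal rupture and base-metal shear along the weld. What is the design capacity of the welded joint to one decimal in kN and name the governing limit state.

276.9 kN (weld metal governs)

Weld metal: throat = 0.707×12 = 8.484 mm, L = 148 mm. φR_n = 0.75 × 0.6 × 490 × 8.484 × 148 = 276.9 kN.
Base metal shear (10 mm plate): yield φR_n = 1.0×0.6×345×10×148 = 306.4 kN; rupture φR_n = 0.75×0.6×450×10×148 = 299.7 kN; take 299.7 kN (rupture).
Governing: min(276.9, 299.7) = 276.9 kN → weld metal.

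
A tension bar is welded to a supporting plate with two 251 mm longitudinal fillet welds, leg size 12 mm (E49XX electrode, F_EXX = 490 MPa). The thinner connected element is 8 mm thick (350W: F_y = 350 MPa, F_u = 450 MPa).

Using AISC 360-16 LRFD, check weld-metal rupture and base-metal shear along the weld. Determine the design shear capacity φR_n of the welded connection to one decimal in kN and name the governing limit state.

813.2 kN (base-metal shear governs)

Weld metal: throat = 0.707×12 = 8.484 mm, L = 2×251 = 502 mm. φR_n = 0.75 × 0.6 × 490 × 8.484 × 502 = 939.1 kN.
Base metal shear (8 mm plate): yield φR_n = 1.0×0.6×350×8×502 = 843.4 kN; rupture φR_n = 0.75×0.6×450×8×502 = 813.2 kN; take 813.2 kN (rupture).
Governing: min(939.1, 813.2) = 813.2 kN → base-metal shear.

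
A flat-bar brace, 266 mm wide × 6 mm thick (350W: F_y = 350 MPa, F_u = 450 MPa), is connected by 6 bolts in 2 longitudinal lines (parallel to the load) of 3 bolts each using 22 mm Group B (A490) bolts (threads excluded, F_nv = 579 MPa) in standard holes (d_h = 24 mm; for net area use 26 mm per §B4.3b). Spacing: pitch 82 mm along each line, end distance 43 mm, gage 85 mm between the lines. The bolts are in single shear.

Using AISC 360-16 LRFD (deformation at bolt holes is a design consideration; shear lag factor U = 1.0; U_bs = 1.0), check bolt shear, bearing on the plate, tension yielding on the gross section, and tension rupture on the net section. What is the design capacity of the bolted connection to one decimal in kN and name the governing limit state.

433.4 kN (net-section rupture governs)

Bolt shear: A_b = π(22)²/4 = 380.13 mm². φR_n = 0.75 × 579 × 380.13 × 6 × 1 = 990.4 kN.
Bearing (6 mm plate, F_u = 450 MPa): end bolts L_c = 43 − 24/2 = 31, R_n = min(1.2×31×6×450, 2.4×22×6×450) = 100.44 kN/bolt; interior L_c = 82 − 24 = 58, R_n = 142.56 kN/bolt. φR_n = 0.75 × (2×100.44 + 4×142.56) = 578.3 kN.
Tension yield (gross): A_g = 266×6 = 1596 mm². φR_n = 0.90 × 350 × 1596 = 502.7 kN.
Tension rupture (net): A_n = (266 − 2×26)×6 = 1284 mm² (U = 1.0, A_e = A_n). φR_n = 0.75 × 450 × 1284 = 433.4 kN.
Governing: min(990.4, 578.3, 502.7, 433.4) = 433.4 kN → net-section rupture.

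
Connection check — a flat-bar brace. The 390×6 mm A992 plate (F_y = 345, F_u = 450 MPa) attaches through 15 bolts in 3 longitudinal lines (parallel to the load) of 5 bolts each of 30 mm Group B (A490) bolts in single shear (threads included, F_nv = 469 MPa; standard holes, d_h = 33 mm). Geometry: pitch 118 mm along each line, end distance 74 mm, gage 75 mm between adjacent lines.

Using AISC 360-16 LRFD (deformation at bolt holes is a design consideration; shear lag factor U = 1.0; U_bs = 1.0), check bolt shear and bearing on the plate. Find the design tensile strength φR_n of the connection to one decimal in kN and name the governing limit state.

2168.8 kN (bearing governs)

Bolt shear: A_b = π(30)²/4 = 706.86 mm². φR_n = 0.75 × 469 × 706.86 × 15 × 1 = 3729.6 kN.
Bearing (6 mm plate, F_u = 450 MPa): end bolts L_c = 74 − 33/2 = 57.5, R_n = min(1.2×57.5×6×450, 2.4×30×6×450) = 186.3 kN/bolt; interior L_c = 118 − 33 = 85, R_n = 194.4 kN/bolt. φR_n = 0.75 × (3×186.3 + 12×194.4) = 2168.8 kN.
Governing: min(3729.6, 2168.8) = 2168.8 kN → bearing.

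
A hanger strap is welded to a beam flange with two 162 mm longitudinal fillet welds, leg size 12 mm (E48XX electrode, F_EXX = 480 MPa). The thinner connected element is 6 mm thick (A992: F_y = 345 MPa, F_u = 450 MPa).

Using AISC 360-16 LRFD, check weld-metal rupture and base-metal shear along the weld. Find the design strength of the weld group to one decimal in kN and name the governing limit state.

Weld metal: throat = 0.707×12 = 8.484 mm, L = 2×162 = 324 mm. φR_n = 0.75 × 0.6 × 480 × 8.484 × 324 = 593.7 kN.
Base metal shear (6 mm plate): yield φR_n = 1.0×0.6×345×6×324 = 402.4 kN; rupture φR_n = 0.75×0.6×450×6×324 = 393.7 kN; take 393.7 kN (rupture).
Governing: min(593.7, 393.7) = 393.7 kN → base-metal shear.

393.7 kN (base-metal shear governs)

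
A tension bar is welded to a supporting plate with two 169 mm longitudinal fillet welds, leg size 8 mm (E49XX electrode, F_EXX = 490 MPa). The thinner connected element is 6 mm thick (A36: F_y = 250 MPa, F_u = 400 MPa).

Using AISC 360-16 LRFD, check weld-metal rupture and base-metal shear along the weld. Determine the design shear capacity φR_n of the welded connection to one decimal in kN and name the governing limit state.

304.2 kN (base-metal shear governs)

Weld metal: throat = 0.707×8 = 5.656 mm, L = 2×169 = 338 mm. φR_n = 0.75 × 0.6 × 490 × 5.656 × 338 = 421.5 kN.
Base metal shear (6 mm plate): yield φR_n = 1.0×0.6×250×6×338 = 304.2 kN; rupture φR_n = 0.75×0.6×400×6×338 = 365.0 kN; take 304.2 kN (yield).
Governing: min(421.5, 304.2) = 304.2 kN → base-metal shear.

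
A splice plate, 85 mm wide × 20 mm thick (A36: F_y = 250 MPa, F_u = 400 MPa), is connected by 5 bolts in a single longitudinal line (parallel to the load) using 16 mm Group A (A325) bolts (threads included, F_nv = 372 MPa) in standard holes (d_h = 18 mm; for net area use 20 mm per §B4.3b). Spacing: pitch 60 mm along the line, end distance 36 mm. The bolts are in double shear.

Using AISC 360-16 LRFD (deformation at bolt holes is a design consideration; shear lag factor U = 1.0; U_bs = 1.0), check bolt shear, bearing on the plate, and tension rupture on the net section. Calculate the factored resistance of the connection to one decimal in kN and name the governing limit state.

390.0 kN (net-section rupture governs)

Bolt shear: A_b = π(16)²/4 = 201.06 mm². φR_n = 0.75 × 372 × 201.06 × 5 × 2 = 561.0 kN.
Bearing (20 mm plate, F_u = 400 MPa): end bolts L_c = 36 − 18/2 = 27, R_n = min(1.2×27×20×400, 2.4×16×20×400) = 259.2 kN/bolt; interior L_c = 60 − 18 = 42, R_n = 307.2 kN/bolt. φR_n = 0.75 × (1×259.2 + 4×307.2) = 1116.0 kN.
Tension rupture (net): A_n = (85 − 1×20)×20 = 1300 mm² (U = 1.0, A_e = A_n). φR_n = 0.75 × 400 × 1300 = 390.0 kN.
Governing: min(561.0, 1116.0, 390.0) = 390.0 kN → net-section rupture.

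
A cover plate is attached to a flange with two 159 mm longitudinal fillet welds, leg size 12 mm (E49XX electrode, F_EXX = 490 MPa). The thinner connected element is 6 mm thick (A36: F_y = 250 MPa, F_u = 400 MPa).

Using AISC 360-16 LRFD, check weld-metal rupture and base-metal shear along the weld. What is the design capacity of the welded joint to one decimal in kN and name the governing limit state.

Weld metal: throat = 0.707×12 = 8.484 mm, L = 2×159 = 318 mm. φR_n = 0.75 × 0.6 × 490 × 8.484 × 318 = 594.9 kN.
Base metal shear (6 mm plate): yield φR_n = 1.0×0.6×250×6×318 = 286.2 kN; rupture φR_n = 0.75×0.6×400×6×318 = 343.4 kN; take 286.2 kN (yield).
Governing: min(594.9, 286.2) = 286.2 kN → base-metal shear.

286.2 kN (base-metal shear governs)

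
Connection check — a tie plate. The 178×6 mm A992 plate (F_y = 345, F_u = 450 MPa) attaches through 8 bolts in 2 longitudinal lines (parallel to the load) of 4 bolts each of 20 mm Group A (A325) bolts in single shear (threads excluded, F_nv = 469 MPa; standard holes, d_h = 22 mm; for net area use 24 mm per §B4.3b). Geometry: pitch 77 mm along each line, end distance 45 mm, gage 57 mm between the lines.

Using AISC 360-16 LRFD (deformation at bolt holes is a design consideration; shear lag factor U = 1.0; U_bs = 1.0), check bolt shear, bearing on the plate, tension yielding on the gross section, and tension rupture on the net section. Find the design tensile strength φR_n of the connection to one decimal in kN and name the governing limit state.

Bolt shear: A_b = π(20)²/4 = 314.16 mm². φR_n = 0.75 × 469 × 314.16 × 8 × 1 = 884.0 kN.
Bearing (6 mm plate, F_u = 450 MPa): end bolts L_c = 45 − 22/2 = 34, R_n = min(1.2×34×6×450, 2.4×20×6×450) = 110.16 kN/bolt; interior L_c = 77 − 22 = 55, R_n = 129.6 kN/bolt. φR_n = 0.75 × (2×110.16 + 6×129.6) = 748.4 kN.
Tension yield (gross): A_g = 178×6 = 1068 mm². φR_n = 0.90 × 345 × 1068 = 331.6 kN.
Tension rupture (net): A_n = (178 − 2×24)×6 = 780 mm² (U = 1.0, A_e = A_n). φR_n = 0.75 × 450 × 780 = 263.3 kN.
Governing: min(884.0, 748.4, 331.6, 263.3) = 263.3 kN → net-section rupture.

263.3 kN (net-section rupture governs)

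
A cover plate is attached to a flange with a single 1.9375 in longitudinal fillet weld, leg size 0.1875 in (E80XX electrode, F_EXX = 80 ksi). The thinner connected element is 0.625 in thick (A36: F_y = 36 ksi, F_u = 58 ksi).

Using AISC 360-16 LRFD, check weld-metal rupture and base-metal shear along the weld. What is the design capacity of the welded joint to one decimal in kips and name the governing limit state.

Weld metal: throat = 0.707×0.1875 = 0.13256 in, L = 1.9375 in. φR_n = 0.75 × 0.6 × 80 × 0.13256 × 1.9375 = 9.2 kips.
Base metal shear (0.625 in plate): yield φR_n = 1.0×0.6×36×0.625×1.9375 = 26.2 kips; rupture φR_n = 0.75×0.6×58×0.625×1.9375 = 31.6 kips; take 26.2 kips (yield).
Governing: min(9.2, 26.2) = 9.2 kips → weld metal.

9.2 kips (weld metal governs)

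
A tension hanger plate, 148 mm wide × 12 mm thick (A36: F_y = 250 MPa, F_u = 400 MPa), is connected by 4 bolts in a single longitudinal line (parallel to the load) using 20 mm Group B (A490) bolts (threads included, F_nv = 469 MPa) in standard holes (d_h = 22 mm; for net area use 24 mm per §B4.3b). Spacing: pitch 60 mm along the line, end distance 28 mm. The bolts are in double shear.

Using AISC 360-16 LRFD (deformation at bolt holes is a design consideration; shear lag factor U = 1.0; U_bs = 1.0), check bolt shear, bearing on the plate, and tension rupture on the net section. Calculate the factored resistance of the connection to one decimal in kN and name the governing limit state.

446.4 kN (net-section rupture governs)

Bolt shear: A_b = π(20)²/4 = 314.16 mm². φR_n = 0.75 × 469 × 314.16 × 4 × 2 = 884.0 kN.
Bearing (12 mm plate, F_u = 400 MPa): end bolts L_c = 28 − 22/2 = 17, R_n = min(1.2×17×12×400, 2.4×20×12×400) = 97.92 kN/bolt; interior L_c = 60 − 22 = 38, R_n = 218.88 kN/bolt. φR_n = 0.75 × (1×97.92 + 3×218.88) = 565.9 kN.
Tension rupture (net): A_n = (148 − 1×24)×12 = 1488 mm² (U = 1.0, A_e = A_n). φR_n = 0.75 × 400 × 1488 = 446.4 kN.
Governing: min(884.0, 565.9, 446.4) = 446.4 kN → net-section rupture.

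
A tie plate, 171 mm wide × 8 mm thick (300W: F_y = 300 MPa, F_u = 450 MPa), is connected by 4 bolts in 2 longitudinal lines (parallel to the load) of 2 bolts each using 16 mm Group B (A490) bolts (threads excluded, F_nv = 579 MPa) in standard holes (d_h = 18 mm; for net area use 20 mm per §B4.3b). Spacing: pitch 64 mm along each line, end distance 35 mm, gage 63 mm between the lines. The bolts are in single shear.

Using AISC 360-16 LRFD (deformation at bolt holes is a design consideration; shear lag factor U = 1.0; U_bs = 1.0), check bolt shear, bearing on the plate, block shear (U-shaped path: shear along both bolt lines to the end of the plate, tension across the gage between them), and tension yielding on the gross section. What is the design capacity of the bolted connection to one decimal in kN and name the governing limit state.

329.9 kN (block shear governs)

Bolt shear: A_b = π(16)²/4 = 201.06 mm². φR_n = 0.75 × 579 × 201.06 × 4 × 1 = 349.2 kN.
Bearing (8 mm plate, F_u = 450 MPa): end bolts L_c = 35 − 18/2 = 26, R_n = min(1.2×26×8×450, 2.4×16×8×450) = 112.32 kN/bolt; interior L_c = 64 − 18 = 46, R_n = 138.24 kN/bolt. φR_n = 0.75 × (2×112.32 + 2×138.24) = 375.8 kN.
Block shear: shear path 2×[35+1×64] = 2×99 mm, A_gv = 1584, A_nv = 2×(99 − 1.5×20)×8 = 1104 mm²; tension across gage: (63 − 1×20)×8 = 344 mm². R_n = min(0.6×450×1104, 0.6×300×1584) + 1.0×450×344 = min(298.08, 285.12) + 154.8 = 439.92 kN. φR_n = 0.75 × 439.92 = 329.9 kN.
Tension yield (gross): A_g = 171×8 = 1368 mm². φR_n = 0.90 × 300 × 1368 = 369.4 kN.
Governing: min(349.2, 375.8, 329.9, 369.4) = 329.9 kN → block shear.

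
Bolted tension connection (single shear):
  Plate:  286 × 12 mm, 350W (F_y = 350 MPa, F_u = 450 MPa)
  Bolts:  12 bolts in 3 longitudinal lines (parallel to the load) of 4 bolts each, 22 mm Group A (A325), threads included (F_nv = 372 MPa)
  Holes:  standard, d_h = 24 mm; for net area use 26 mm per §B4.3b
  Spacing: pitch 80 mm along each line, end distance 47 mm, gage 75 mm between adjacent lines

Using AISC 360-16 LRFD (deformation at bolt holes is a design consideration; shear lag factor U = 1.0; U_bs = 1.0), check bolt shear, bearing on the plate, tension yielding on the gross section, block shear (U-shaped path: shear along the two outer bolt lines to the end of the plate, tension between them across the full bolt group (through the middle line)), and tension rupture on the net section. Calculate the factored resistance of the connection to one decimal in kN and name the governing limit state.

Bolt shear: A_b = π(22)²/4 = 380.13 mm². φR_n = 0.75 × 372 × 380.13 × 12 × 1 = 1272.7 kN.
Bearing (12 mm plate, F_u = 450 MPa): end bolts L_c = 47 − 24/2 = 35, R_n = min(1.2×35×12×450, 2.4×22×12×450) = 226.8 kN/bolt; interior L_c = 80 − 24 = 56, R_n = 285.12 kN/bolt. φR_n = 0.75 × (3×226.8 + 9×285.12) = 2434.9 kN.
Tension yield (gross): A_g = 286×12 = 3432 mm². φR_n = 0.90 × 350 × 3432 = 1081.1 kN.
Block shear: shear path 2×[47+3×80] = 2×287 mm, A_gv = 6888, A_nv = 2×(287 − 3.5×26)×12 = 4704 mm²; tension across gage: (150 − 2×26)×12 = 1176 mm². R_n = min(0.6×450×4704, 0.6×350×6888) + 1.0×450×1176 = min(1270.1, 1446.5) + 529.2 = 1799.3 kN. φR_n = 0.75 × 1799.3 = 1349.5 kN.
Tension rupture (net): A_n = (286 − 3×26)×12 = 2496 mm² (U = 1.0, A_e = A_n). φR_n = 0.75 × 450 × 2496 = 842.4 kN.
Governing: min(1272.7, 2434.9, 1081.1, 1349.5, 842.4) = 842.4 kN → net-section rupture.

842.4 kN (net-section rupture governs)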